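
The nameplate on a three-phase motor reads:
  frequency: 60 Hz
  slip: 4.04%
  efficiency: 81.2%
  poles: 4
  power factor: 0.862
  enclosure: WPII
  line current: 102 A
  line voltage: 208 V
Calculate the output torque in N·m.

P_in = √3·V·I·cosφ = 1.732 × 208 × 102 × 0.862 = 31675 W
P_out = η·P_in = 0.812 × 31675 = 25720 W
n_s = 120×60/4 = 1800 rpm; n = 1800×(1−0.0404) = 1727 rpm
ω = 2π×1727/60 = 180.9 rad/s
τ = P_out/ω = 25720/180.9 = 142 N·m

142 N·m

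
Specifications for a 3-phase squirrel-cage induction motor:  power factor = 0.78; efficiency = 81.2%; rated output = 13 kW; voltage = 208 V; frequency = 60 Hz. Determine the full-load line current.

57 A

P_out = 13 kW = 13000 W
P_in = P_out / η = 13000 / 0.812 = 16010 W
I_L = P_in / (√3·V_L·cosφ) = 16010 / (1.732 × 208 × 0.78) = 57 A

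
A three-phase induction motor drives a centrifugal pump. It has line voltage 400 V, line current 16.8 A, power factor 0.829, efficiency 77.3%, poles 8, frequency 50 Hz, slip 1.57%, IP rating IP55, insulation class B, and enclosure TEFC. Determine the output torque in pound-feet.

P_in = √3·V·I·cosφ = 1.732 × 400 × 16.8 × 0.829 = 9649 W
P_out = η·P_in = 0.773 × 9649 = 7459 W
n_s = 120×50/8 = 750 rpm; n = 750×(1−0.0157) = 738 rpm
ω = 2π×738/60 = 77.28 rad/s
τ = P_out/ω = 7459/77.28 = 96.52 N·m
In lb·ft: 96.52/1.356 = 71.2 lb·ft

71.2 lb·ft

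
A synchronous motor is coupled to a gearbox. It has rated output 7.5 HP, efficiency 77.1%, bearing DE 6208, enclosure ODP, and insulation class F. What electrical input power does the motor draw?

7.26 kW

P_out = 7.5 × 746 = 5595 W
P_in = P_out/η = 5595/0.771 = 7257 W = 7.26 kW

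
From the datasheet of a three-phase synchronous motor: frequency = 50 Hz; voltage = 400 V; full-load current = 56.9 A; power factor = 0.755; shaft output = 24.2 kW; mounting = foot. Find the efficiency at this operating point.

P_out = 24.2 kW = 24200 W
P_in = √3·V_L·I_L·cosφ = 1.732 × 400 × 56.9 × 0.755 = 29762 W
η = P_out / P_in = 24200 / 29762 = 0.813 = 81.3%

81.3 %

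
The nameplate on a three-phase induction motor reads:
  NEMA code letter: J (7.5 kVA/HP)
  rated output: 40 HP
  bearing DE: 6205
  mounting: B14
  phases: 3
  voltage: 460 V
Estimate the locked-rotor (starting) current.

377 A

S_LR = 7.5 × 40 = 300 kVA
I_LR = S_LR/(√3·V_L) = 300000/(1.732×460) = 377 A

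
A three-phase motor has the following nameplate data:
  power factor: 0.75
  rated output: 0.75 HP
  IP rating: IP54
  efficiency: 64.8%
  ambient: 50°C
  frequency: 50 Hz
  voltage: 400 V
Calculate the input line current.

P_out = 0.75 × 746 = 560 W
P_in = P_out / η = 560 / 0.648 = 864 W
I_L = P_in / (√3·V_L·cosφ) = 864 / (1.732 × 400 × 0.75) = 1.66 A

1.66 A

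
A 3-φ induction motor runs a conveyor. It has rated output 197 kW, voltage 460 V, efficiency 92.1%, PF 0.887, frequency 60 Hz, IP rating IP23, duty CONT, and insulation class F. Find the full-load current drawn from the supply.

303 A

P_out = 197 kW = 197000 W
P_in = P_out / η = 197000 / 0.921 = 213898 W
I_L = P_in / (√3·V_L·cosφ) = 213898 / (1.732 × 460 × 0.887) = 303 A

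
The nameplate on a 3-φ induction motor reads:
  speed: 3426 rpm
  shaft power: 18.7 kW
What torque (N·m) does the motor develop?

52.1 N·m

ω = 2π × 3426/60 = 358.8 rad/s
τ = P/ω = 18700/358.8 = 52.1 N·m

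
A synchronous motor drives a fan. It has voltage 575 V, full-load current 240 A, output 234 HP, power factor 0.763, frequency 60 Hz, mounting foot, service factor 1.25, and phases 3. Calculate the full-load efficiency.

P_out = 234 × 746 = 174564 W
P_in = √3·V_L·I_L·cosφ = 1.732 × 575 × 240 × 0.763 = 182369 W
η = P_out / P_in = 174564 / 182369 = 0.957 = 95.7%

95.7 %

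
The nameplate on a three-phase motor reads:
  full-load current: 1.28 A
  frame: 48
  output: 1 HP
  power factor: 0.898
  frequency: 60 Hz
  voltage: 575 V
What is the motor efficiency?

65.2 %

P_out = 1 × 746 = 746 W
P_in = √3·V_L·I_L·cosφ = 1.732 × 575 × 1.28 × 0.898 = 1145 W
η = P_out / P_in = 746 / 1145 = 0.652 = 65.2%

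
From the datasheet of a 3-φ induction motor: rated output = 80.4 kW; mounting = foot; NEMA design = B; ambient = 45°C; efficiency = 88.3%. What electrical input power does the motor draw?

91.1 kW

P_out = 80400 W
P_in = P_out/η = 80400/0.883 = 91053 W = 91.1 kW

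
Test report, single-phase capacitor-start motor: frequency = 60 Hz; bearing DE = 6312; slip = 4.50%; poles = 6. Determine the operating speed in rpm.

1146 rpm

n_s = 120f/p = 120×60/6 = 1200 rpm
n = n_s(1 − s) = 1200 × (1 − 0.045) = 1146 rpm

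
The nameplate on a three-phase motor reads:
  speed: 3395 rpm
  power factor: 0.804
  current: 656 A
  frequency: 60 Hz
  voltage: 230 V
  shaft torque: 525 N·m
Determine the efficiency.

ω = 2π × 3395/60 = 355.5 rad/s; P_out = τω = 525 × 355.5 = 186638 W
P_in = √3·V_L·I_L·cosφ = 1.732 × 230 × 656 × 0.804 = 210105 W
η = P_out / P_in = 186638 / 210105 = 0.888 = 88.8%

88.8 %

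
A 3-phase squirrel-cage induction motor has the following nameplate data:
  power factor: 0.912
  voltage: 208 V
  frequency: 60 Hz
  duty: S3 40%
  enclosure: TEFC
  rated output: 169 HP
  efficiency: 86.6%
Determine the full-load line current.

P_out = 169 × 746 = 126074 W
P_in = P_out / η = 126074 / 0.866 = 145582 W
I_L = P_in / (√3·V_L·cosφ) = 145582 / (1.732 × 208 × 0.912) = 443 A

443 A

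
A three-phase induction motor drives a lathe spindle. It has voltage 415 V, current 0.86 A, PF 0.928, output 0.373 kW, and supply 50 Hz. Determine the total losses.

P_in = √3·V·I·cosφ = 1.732×415×0.86×0.928 = 574 W
P_out = 373 W
Losses = P_in − P_out = 574 − 373 = 201 W

201 W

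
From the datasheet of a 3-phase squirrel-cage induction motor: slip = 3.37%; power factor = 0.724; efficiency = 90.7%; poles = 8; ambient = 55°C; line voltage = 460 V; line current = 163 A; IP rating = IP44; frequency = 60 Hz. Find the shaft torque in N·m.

P_in = √3·V·I·cosφ = 1.732 × 460 × 163 × 0.724 = 94023 W
P_out = η·P_in = 0.907 × 94023 = 85279 W
n_s = 120×60/8 = 900 rpm; n = 900×(1−0.0337) = 870 rpm
ω = 2π×870/60 = 91.11 rad/s
τ = P_out/ω = 85279/91.11 = 936 N·m

936 N·m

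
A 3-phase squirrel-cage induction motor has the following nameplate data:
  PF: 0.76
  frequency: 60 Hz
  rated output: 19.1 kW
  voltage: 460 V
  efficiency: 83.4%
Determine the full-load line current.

P_out = 19.1 kW = 19100 W
P_in = P_out / η = 19100 / 0.834 = 22902 W
I_L = P_in / (√3·V_L·cosφ) = 22902 / (1.732 × 460 × 0.76) = 37.8 A

37.8 A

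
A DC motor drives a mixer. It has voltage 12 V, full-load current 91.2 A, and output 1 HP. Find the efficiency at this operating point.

P_out = 1 × 746 = 746 W
P_in = V·I = 12 × 91.2 = 1094 W
η = P_out / P_in = 746 / 1094 = 0.682 = 68.2%

68.2 %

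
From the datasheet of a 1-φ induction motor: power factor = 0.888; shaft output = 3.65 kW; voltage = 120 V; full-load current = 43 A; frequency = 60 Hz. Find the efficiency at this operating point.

79.7 %

P_out = 3.65 kW = 3650 W
P_in = V·I·cosφ = 120 × 43 × 0.888 = 4582 W
η = P_out / P_in = 3650 / 4582 = 0.797 = 79.7%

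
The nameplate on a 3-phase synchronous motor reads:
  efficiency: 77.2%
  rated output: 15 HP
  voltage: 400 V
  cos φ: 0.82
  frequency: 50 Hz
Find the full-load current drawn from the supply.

25.5 A

P_out = 15 × 746 = 11190 W
P_in = P_out / η = 11190 / 0.772 = 14495 W
I_L = P_in / (√3·V_L·cosφ) = 14495 / (1.732 × 400 × 0.82) = 25.5 A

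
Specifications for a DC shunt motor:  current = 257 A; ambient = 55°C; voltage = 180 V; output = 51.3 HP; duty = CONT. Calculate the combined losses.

P_in = V·I = 180×257 = 46260 W
P_out = 51.3×746 = 38270 W
Losses = P_in − P_out = 46260 − 38270 = 7990 W

7.99 kW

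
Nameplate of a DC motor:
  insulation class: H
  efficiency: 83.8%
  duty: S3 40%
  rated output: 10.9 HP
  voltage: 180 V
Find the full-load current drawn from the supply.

P_out = 10.9 × 746 = 8131 W
P_in = P_out / η = 8131 / 0.838 = 9703 W
I = P_in / V = 9703 / 180 = 53.9 A

53.9 A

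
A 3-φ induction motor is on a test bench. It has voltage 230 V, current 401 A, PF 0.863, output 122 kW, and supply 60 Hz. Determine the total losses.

15.9 kW

P_in = √3·V·I·cosφ = 1.732×230×401×0.863 = 137858 W
P_out = 122000 W
Losses = P_in − P_out = 137858 − 122000 = 15858 W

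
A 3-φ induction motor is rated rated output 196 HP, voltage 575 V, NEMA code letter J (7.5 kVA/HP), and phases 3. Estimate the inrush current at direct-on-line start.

1480 A

S_LR = 7.5 × 196 = 1470 kVA
I_LR = S_LR/(√3·V_L) = 1470000/(1.732×575) = 1480 A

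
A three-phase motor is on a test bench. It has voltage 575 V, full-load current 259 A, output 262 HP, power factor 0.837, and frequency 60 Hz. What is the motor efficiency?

P_out = 262 × 746 = 195452 W
P_in = √3·V_L·I_L·cosφ = 1.732 × 575 × 259 × 0.837 = 215894 W
η = P_out / P_in = 195452 / 215894 = 0.905 = 90.5%

90.5 %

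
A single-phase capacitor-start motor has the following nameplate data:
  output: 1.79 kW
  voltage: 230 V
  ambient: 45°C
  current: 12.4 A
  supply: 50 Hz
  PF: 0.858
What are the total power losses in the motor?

657 W

P_in = V·I·cosφ = 230×12.4×0.858 = 2447 W
P_out = 1790 W
Losses = P_in − P_out = 2447 − 1790 = 657 W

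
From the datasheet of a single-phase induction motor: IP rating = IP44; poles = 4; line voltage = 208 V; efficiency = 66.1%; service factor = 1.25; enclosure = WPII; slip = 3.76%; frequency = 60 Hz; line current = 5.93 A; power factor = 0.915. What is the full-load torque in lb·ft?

P_in = V·I·cosφ = 208 × 5.93 × 0.915 = 1129 W
P_out = η·P_in = 0.661 × 1129 = 746 W
n_s = 120×60/4 = 1800 rpm; n = 1800×(1−0.0376) = 1732 rpm
ω = 2π×1732/60 = 181.4 rad/s
τ = P_out/ω = 746/181.4 = 4.112 N·m
In lb·ft: 4.112/1.356 = 3.03 lb·ft

3.03 lb·ft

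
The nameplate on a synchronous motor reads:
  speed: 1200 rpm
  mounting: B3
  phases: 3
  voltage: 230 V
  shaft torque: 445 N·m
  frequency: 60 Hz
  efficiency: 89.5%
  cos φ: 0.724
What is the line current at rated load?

ω = 2π×1200/60 = 125.7 rad/s; P_out = τω = 445 × 125.7 = 55937 W
P_in = P_out / η = 55937 / 0.895 = 62499 W
I_L = P_in / (√3·V_L·cosφ) = 62499 / (1.732 × 230 × 0.724) = 217 A

217 A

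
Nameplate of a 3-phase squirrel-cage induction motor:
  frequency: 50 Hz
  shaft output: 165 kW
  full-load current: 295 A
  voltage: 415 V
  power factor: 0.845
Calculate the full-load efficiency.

P_out = 165 kW = 165000 W
P_in = √3·V_L·I_L·cosφ = 1.732 × 415 × 295 × 0.845 = 179174 W
η = P_out / P_in = 165000 / 179174 = 0.921 = 92.1%

92.1 %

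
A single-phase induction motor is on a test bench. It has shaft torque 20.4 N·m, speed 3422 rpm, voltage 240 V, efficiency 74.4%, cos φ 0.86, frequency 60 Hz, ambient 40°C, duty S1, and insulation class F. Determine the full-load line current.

47.6 A

ω = 2π×3422/60 = 358.4 rad/s; P_out = τω = 20.4 × 358.4 = 7311 W
P_in = P_out / η = 7311 / 0.744 = 9827 W
I = P_in / (V·cosφ) = 9827 / (240 × 0.86) = 47.6 A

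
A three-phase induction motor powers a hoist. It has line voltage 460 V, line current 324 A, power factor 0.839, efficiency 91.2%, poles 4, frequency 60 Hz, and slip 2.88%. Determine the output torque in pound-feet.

P_in = √3·V·I·cosφ = 1.732 × 460 × 324 × 0.839 = 216577 W
P_out = η·P_in = 0.912 × 216577 = 197518 W
n_s = 120×60/4 = 1800 rpm; n = 1800×(1−0.0288) = 1748 rpm
ω = 2π×1748/60 = 183.1 rad/s
τ = P_out/ω = 197518/183.1 = 1079 N·m
In lb·ft: 1079/1.356 = 796 lb·ft

796 lb·ft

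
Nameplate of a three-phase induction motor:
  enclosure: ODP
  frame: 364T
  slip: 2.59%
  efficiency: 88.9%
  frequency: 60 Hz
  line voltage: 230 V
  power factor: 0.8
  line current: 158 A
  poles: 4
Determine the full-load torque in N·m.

P_in = √3·V·I·cosφ = 1.732 × 230 × 158 × 0.8 = 50353 W
P_out = η·P_in = 0.889 × 50353 = 44764 W
n_s = 120×60/4 = 1800 rpm; n = 1800×(1−0.0259) = 1753 rpm
ω = 2π×1753/60 = 183.6 rad/s
τ = P_out/ω = 44764/183.6 = 244 N·m

244 N·m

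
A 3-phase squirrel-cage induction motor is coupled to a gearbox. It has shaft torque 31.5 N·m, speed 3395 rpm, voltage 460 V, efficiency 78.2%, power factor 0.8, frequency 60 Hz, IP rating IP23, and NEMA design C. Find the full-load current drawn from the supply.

22.5 A

ω = 2π×3395/60 = 355.5 rad/s; P_out = τω = 31.5 × 355.5 = 11198 W
P_in = P_out / η = 11198 / 0.782 = 14320 W
I_L = P_in / (√3·V_L·cosφ) = 14320 / (1.732 × 460 × 0.8) = 22.5 A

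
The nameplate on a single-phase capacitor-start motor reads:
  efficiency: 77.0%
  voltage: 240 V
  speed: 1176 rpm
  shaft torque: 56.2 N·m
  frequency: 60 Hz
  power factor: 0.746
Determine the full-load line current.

ω = 2π×1176/60 = 123.2 rad/s; P_out = τω = 56.2 × 123.2 = 6924 W
P_in = P_out / η = 6924 / 0.770 = 8992 W
I = P_in / (V·cosφ) = 8992 / (240 × 0.746) = 50.2 A

50.2 A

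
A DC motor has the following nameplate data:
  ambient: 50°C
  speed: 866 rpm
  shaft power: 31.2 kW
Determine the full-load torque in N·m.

344 N·m

ω = 2π × 866/60 = 90.69 rad/s
τ = P/ω = 31200/90.69 = 344 N·m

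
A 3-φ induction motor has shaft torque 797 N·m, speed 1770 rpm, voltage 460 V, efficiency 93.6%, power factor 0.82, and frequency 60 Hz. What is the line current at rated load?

242 A

ω = 2π×1770/60 = 185.4 rad/s; P_out = τω = 797 × 185.4 = 147764 W
P_in = P_out / η = 147764 / 0.936 = 157868 W
I_L = P_in / (√3·V_L·cosφ) = 157868 / (1.732 × 460 × 0.82) = 242 A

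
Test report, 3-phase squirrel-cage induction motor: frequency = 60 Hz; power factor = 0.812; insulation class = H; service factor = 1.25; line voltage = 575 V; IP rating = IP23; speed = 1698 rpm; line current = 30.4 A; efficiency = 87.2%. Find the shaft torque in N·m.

P_in = √3·V·I·cosφ = 1.732 × 575 × 30.4 × 0.812 = 24584 W
P_out = η·P_in = 0.872 × 24584 = 21437 W
n = 1698 rpm
ω = 2π×1698/60 = 177.8 rad/s
τ = P_out/ω = 21437/177.8 = 121 N·m

121 N·m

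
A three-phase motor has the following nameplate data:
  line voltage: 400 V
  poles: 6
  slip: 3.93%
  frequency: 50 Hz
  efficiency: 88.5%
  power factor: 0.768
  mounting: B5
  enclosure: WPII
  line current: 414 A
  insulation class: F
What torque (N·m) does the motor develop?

P_in = √3·V·I·cosφ = 1.732 × 400 × 414 × 0.768 = 220277 W
P_out = η·P_in = 0.885 × 220277 = 194945 W
n_s = 120×50/6 = 1000 rpm; n = 1000×(1−0.0393) = 961 rpm
ω = 2π×961/60 = 100.6 rad/s
τ = P_out/ω = 194945/100.6 = 1940 N·m

1940 N·m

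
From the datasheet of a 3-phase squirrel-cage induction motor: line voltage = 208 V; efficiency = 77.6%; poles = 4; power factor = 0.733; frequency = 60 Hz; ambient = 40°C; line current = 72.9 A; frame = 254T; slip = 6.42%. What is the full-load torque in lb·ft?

62.5 lb·ft

P_in = √3·V·I·cosφ = 1.732 × 208 × 72.9 × 0.733 = 19251 W
P_out = η·P_in = 0.776 × 19251 = 14939 W
n_s = 120×60/4 = 1800 rpm; n = 1800×(1−0.0642) = 1684 rpm
ω = 2π×1684/60 = 176.3 rad/s
τ = P_out/ω = 14939/176.3 = 84.74 N·m
In lb·ft: 84.74/1.356 = 62.5 lb·ft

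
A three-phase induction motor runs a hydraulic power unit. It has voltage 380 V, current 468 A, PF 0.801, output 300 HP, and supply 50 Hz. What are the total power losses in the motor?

P_in = √3·V·I·cosφ = 1.732×380×468×0.801 = 246723 W
P_out = 300×746 = 223800 W
Losses = P_in − P_out = 246723 − 223800 = 22923 W

22.9 kW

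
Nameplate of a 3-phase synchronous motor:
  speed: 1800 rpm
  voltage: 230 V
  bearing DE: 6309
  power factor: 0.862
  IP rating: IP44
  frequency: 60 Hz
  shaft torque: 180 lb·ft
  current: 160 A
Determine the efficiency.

τ = 180 lb·ft × 1.356 = 244.1 N·m
ω = 2π × 1800/60 = 188.5 rad/s; P_out = τω = 244.1 × 188.5 = 46013 W
P_in = √3·V_L·I_L·cosφ = 1.732 × 230 × 160 × 0.862 = 54942 W
η = P_out / P_in = 46013 / 54942 = 0.837 = 83.7%

83.7 %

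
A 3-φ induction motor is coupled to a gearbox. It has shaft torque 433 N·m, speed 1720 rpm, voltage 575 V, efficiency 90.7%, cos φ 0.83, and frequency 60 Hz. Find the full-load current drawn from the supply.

ω = 2π×1720/60 = 180.1 rad/s; P_out = τω = 433 × 180.1 = 77983 W
P_in = P_out / η = 77983 / 0.907 = 85979 W
I_L = P_in / (√3·V_L·cosφ) = 85979 / (1.732 × 575 × 0.83) = 104 A

104 A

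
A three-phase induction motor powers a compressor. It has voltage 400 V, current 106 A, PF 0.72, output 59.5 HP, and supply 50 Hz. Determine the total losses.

P_in = √3·V·I·cosφ = 1.732×400×106×0.72 = 52874 W
P_out = 59.5×746 = 44387 W
Losses = P_in − P_out = 52874 − 44387 = 8487 W

8490 W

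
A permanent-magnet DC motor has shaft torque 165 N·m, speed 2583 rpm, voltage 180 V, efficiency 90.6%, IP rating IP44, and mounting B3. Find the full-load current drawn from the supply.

274 A

ω = 2π×2583/60 = 270.5 rad/s; P_out = τω = 165 × 270.5 = 44633 W
P_in = P_out / η = 44633 / 0.906 = 49264 W
I = P_in / V = 49264 / 180 = 274 A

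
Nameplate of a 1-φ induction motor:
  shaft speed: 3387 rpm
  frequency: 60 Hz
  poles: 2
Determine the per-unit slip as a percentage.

n_s = 120f/p = 120×60/2 = 3600 rpm
s = (n_s − n)/n_s = (3600 − 3387)/3600 = 0.0592

5.92 %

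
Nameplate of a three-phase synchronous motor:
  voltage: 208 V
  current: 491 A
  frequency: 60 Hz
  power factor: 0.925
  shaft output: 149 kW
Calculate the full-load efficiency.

P_out = 149 kW = 149000 W
P_in = √3·V_L·I_L·cosφ = 1.732 × 208 × 491 × 0.925 = 163619 W
η = P_out / P_in = 149000 / 163619 = 0.911 = 91.1%

91.1 %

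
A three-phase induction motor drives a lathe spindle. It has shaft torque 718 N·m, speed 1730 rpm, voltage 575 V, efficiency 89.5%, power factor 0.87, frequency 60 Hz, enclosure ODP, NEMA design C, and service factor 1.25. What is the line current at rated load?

ω = 2π×1730/60 = 181.2 rad/s; P_out = τω = 718 × 181.2 = 130102 W
P_in = P_out / η = 130102 / 0.895 = 145365 W
I_L = P_in / (√3·V_L·cosφ) = 145365 / (1.732 × 575 × 0.87) = 168 A

168 A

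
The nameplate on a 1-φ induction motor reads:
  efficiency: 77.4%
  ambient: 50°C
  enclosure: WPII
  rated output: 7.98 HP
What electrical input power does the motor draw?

P_out = 7.98 × 746 = 5953 W
P_in = P_out/η = 5953/0.774 = 7691 W = 7.69 kW

7.69 kW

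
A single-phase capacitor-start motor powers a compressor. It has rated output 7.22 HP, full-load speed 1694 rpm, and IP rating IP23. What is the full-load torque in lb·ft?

22.4 lb·ft

P_out = 7.22 × 746 = 5386 W
ω = 2π × 1694/60 = 177.4 rad/s
τ = P_out/ω = 5386/177.4 = 30.36 N·m
In lb·ft: 30.36/1.356 = 22.4 lb·ft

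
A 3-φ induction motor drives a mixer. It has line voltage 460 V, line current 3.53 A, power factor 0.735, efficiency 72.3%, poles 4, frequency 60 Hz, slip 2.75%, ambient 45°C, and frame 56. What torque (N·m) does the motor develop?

8.15 N·m

P_in = √3·V·I·cosφ = 1.732 × 460 × 3.53 × 0.735 = 2067 W
P_out = η·P_in = 0.723 × 2067 = 1494 W
n_s = 120×60/4 = 1800 rpm; n = 1800×(1−0.0275) = 1751 rpm
ω = 2π×1751/60 = 183.4 rad/s
τ = P_out/ω = 1494/183.4 = 8.15 N·m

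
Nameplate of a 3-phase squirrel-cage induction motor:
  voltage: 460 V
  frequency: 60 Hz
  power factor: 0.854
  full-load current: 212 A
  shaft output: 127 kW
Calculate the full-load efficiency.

P_out = 127 kW = 127000 W
P_in = √3·V_L·I_L·cosφ = 1.732 × 460 × 212 × 0.854 = 144245 W
η = P_out / P_in = 127000 / 144245 = 0.880 = 88.0%

88.0 %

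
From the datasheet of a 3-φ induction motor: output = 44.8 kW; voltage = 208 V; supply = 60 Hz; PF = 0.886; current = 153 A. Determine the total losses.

P_in = √3·V·I·cosφ = 1.732×208×153×0.886 = 48836 W
P_out = 44800 W
Losses = P_in − P_out = 48836 − 44800 = 4036 W

4040 W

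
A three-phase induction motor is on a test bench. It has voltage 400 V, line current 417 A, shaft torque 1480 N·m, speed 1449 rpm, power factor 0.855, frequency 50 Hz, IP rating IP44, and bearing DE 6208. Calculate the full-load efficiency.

ω = 2π × 1449/60 = 151.7 rad/s; P_out = τω = 1480 × 151.7 = 224516 W
P_in = √3·V_L·I_L·cosφ = 1.732 × 400 × 417 × 0.855 = 247007 W
η = P_out / P_in = 224516 / 247007 = 0.909 = 90.9%

90.9 %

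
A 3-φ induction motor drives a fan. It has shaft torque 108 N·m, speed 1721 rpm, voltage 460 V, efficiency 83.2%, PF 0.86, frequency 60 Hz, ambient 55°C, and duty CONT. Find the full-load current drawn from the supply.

ω = 2π×1721/60 = 180.2 rad/s; P_out = τω = 108 × 180.2 = 19462 W
P_in = P_out / η = 19462 / 0.832 = 23392 W
I_L = P_in / (√3·V_L·cosφ) = 23392 / (1.732 × 460 × 0.86) = 34.1 A

34.1 A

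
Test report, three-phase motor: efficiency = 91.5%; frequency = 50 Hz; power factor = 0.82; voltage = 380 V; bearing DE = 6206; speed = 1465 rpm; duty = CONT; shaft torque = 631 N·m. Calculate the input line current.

196 A

ω = 2π×1465/60 = 153.4 rad/s; P_out = τω = 631 × 153.4 = 96795 W
P_in = P_out / η = 96795 / 0.915 = 105787 W
I_L = P_in / (√3·V_L·cosφ) = 105787 / (1.732 × 380 × 0.82) = 196 A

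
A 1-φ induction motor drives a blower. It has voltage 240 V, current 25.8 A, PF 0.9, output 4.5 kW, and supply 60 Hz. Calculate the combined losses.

P_in = V·I·cosφ = 240×25.8×0.9 = 5573 W
P_out = 4500 W
Losses = P_in − P_out = 5573 − 4500 = 1073 W

1.07 kW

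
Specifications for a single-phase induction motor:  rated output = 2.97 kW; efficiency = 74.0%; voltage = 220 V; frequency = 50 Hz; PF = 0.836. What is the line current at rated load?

P_out = 2.97 kW = 2970 W
P_in = P_out / η = 2970 / 0.740 = 4014 W
I = P_in / (V·cosφ) = 4014 / (220 × 0.836) = 21.8 A

21.8 A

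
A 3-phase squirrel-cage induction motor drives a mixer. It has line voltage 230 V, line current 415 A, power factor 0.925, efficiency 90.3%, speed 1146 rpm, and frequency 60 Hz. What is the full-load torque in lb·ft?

849 lb·ft

P_in = √3·V·I·cosφ = 1.732 × 230 × 415 × 0.925 = 152920 W
P_out = η·P_in = 0.903 × 152920 = 138087 W
n = 1146 rpm
ω = 2π×1146/60 = 120 rad/s
τ = P_out/ω = 138087/120 = 1151 N·m
In lb·ft: 1151/1.356 = 849 lb·ft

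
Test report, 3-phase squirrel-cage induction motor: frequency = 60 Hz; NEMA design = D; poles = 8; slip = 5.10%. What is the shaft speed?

854 rpm

n_s = 120f/p = 120×60/8 = 900 rpm
n = n_s(1 − s) = 900 × (1 − 0.051) = 854 rpm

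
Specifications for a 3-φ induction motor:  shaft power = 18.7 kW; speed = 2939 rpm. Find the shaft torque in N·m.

ω = 2π × 2939/60 = 307.8 rad/s
τ = P/ω = 18700/307.8 = 60.8 N·m

60.8 N·m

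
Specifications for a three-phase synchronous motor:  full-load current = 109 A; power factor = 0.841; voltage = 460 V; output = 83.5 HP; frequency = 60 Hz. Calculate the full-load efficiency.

P_out = 83.5 × 746 = 62291 W
P_in = √3·V_L·I_L·cosφ = 1.732 × 460 × 109 × 0.841 = 73035 W
η = P_out / P_in = 62291 / 73035 = 0.853 = 85.3%

85.3 %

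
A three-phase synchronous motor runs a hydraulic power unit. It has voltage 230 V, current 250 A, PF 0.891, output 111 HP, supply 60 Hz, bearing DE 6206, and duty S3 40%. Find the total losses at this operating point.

P_in = √3·V·I·cosφ = 1.732×230×250×0.891 = 88735 W
P_out = 111×746 = 82806 W
Losses = P_in − P_out = 88735 − 82806 = 5929 W

5930 W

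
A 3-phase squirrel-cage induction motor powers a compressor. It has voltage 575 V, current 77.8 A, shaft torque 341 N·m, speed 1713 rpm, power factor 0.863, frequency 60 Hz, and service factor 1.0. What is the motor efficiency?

ω = 2π × 1713/60 = 179.4 rad/s; P_out = τω = 341 × 179.4 = 61175 W
P_in = √3·V_L·I_L·cosφ = 1.732 × 575 × 77.8 × 0.863 = 66866 W
η = P_out / P_in = 61175 / 66866 = 0.915 = 91.5%

91.5 %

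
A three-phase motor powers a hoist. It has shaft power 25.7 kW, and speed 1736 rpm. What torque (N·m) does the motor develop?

141 N·m

ω = 2π × 1736/60 = 181.8 rad/s
τ = P/ω = 25700/181.8 = 141 N·m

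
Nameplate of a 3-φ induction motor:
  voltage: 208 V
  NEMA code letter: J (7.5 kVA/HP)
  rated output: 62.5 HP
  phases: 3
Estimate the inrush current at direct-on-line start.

S_LR = 7.5 × 62.5 = 468.75 kVA
I_LR = S_LR/(√3·V_L) = 468750/(1.732×208) = 1300 A

1300 A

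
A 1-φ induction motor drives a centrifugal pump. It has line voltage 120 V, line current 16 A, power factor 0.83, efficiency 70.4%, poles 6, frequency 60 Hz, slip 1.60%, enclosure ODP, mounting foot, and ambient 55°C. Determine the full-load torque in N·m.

9.07 N·m

P_in = V·I·cosφ = 120 × 16 × 0.83 = 1594 W
P_out = η·P_in = 0.704 × 1594 = 1122 W
n_s = 120×60/6 = 1200 rpm; n = 1200×(1−0.016) = 1181 rpm
ω = 2π×1181/60 = 123.7 rad/s
τ = P_out/ω = 1122/123.7 = 9.07 N·m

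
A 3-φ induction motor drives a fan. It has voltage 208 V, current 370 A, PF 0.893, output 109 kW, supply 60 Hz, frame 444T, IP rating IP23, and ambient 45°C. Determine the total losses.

10000 W

P_in = √3·V·I·cosφ = 1.732×208×370×0.893 = 119032 W
P_out = 109000 W
Losses = P_in − P_out = 119032 − 109000 = 10032 W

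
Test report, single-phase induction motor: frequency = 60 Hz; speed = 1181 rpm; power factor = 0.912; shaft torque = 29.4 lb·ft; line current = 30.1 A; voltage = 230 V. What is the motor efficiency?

78.1 %

τ = 29.4 lb·ft × 1.356 = 39.87 N·m
ω = 2π × 1181/60 = 123.7 rad/s; P_out = τω = 39.87 × 123.7 = 4932 W
P_in = V·I·cosφ = 230 × 30.1 × 0.912 = 6314 W
η = P_out / P_in = 4932 / 6314 = 0.781 = 78.1%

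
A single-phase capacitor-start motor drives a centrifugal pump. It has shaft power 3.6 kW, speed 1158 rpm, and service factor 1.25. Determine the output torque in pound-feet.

21.9 lb·ft

ω = 2π × 1158/60 = 121.3 rad/s
τ = P/ω = 3600/121.3 = 29.68 N·m
In lb·ft: 29.68/1.356 = 21.9 lb·ft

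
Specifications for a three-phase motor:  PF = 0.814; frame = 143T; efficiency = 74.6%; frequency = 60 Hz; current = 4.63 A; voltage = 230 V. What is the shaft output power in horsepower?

P_in = √3·V·I·cosφ = 1.732 × 230 × 4.63 × 0.814 = 1501 W
P_out = η·P_in = 0.746 × 1501 = 1120 W
= 1120/746 = 1.5 HP

1.5 HP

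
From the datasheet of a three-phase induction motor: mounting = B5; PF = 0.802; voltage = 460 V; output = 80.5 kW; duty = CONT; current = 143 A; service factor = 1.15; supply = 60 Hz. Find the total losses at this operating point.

10.9 kW

P_in = √3·V·I·cosφ = 1.732×460×143×0.802 = 91373 W
P_out = 80500 W
Losses = P_in − P_out = 91373 − 80500 = 10873 W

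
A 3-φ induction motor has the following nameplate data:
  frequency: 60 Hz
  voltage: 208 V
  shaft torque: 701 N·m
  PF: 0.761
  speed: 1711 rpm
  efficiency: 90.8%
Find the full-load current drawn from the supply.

505 A

ω = 2π×1711/60 = 179.2 rad/s; P_out = τω = 701 × 179.2 = 125619 W
P_in = P_out / η = 125619 / 0.908 = 138347 W
I_L = P_in / (√3·V_L·cosφ) = 138347 / (1.732 × 208 × 0.761) = 505 A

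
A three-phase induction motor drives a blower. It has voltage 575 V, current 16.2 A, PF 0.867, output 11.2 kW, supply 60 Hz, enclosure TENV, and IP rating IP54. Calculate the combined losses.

2.79 kW

P_in = √3·V·I·cosφ = 1.732×575×16.2×0.867 = 13988 W
P_out = 11200 W
Losses = P_in − P_out = 13988 − 11200 = 2788 W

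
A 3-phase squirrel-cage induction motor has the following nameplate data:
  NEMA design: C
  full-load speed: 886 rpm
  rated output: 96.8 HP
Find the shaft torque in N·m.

778 N·m

P_out = 96.8 × 746 = 72213 W
ω = 2π × 886/60 = 92.78 rad/s
τ = P_out/ω = 72213/92.78 = 778 N·m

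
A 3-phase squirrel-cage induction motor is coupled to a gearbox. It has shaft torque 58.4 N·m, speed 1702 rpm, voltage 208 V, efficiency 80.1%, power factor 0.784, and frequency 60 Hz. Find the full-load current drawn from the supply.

46 A

ω = 2π×1702/60 = 178.2 rad/s; P_out = τω = 58.4 × 178.2 = 10407 W
P_in = P_out / η = 10407 / 0.801 = 12993 W
I_L = P_in / (√3·V_L·cosφ) = 12993 / (1.732 × 208 × 0.784) = 46 A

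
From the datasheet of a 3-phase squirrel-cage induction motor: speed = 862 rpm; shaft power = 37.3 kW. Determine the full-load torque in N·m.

413 N·m

ω = 2π × 862/60 = 90.27 rad/s
τ = P/ω = 37300/90.27 = 413 N·m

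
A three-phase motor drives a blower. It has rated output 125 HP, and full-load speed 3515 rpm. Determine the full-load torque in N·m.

253 N·m

P_out = 125 × 746 = 93250 W
ω = 2π × 3515/60 = 368.1 rad/s
τ = P_out/ω = 93250/368.1 = 253 N·m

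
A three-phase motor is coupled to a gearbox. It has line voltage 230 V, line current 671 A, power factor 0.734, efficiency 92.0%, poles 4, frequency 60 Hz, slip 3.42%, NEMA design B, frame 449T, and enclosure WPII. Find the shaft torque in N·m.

992 N·m

P_in = √3·V·I·cosφ = 1.732 × 230 × 671 × 0.734 = 196198 W
P_out = η·P_in = 0.92 × 196198 = 180502 W
n_s = 120×60/4 = 1800 rpm; n = 1800×(1−0.0342) = 1738 rpm
ω = 2π×1738/60 = 182 rad/s
τ = P_out/ω = 180502/182 = 992 N·m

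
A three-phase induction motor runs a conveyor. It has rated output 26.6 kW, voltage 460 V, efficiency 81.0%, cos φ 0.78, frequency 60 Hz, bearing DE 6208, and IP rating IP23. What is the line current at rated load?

P_out = 26.6 kW = 26600 W
P_in = P_out / η = 26600 / 0.810 = 32840 W
I_L = P_in / (√3·V_L·cosφ) = 32840 / (1.732 × 460 × 0.78) = 52.8 A

52.8 A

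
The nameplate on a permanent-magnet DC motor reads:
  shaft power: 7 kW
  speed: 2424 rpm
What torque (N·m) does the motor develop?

27.6 N·m

ω = 2π × 2424/60 = 253.8 rad/s
τ = P/ω = 7000/253.8 = 27.6 N·m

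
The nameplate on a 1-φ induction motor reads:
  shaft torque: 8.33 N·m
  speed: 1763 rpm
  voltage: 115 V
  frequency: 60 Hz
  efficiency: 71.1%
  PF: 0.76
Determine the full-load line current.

ω = 2π×1763/60 = 184.6 rad/s; P_out = τω = 8.33 × 184.6 = 1538 W
P_in = P_out / η = 1538 / 0.711 = 2163 W
I = P_in / (V·cosφ) = 2163 / (115 × 0.76) = 24.7 A

24.7 A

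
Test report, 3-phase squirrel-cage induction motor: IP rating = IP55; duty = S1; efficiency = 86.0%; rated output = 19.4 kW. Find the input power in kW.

22.6 kW

P_out = 19400 W
P_in = P_out/η = 19400/0.86 = 22558 W = 22.6 kW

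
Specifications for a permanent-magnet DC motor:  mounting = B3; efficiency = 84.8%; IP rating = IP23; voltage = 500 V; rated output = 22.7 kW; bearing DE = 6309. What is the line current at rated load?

P_out = 22.7 kW = 22700 W
P_in = P_out / η = 22700 / 0.848 = 26769 W
I = P_in / V = 26769 / 500 = 53.5 A

53.5 A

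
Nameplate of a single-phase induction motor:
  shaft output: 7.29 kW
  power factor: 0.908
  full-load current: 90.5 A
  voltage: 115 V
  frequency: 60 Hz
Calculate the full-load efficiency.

P_out = 7.29 kW = 7290 W
P_in = V·I·cosφ = 115 × 90.5 × 0.908 = 9450 W
η = P_out / P_in = 7290 / 9450 = 0.771 = 77.1%

77.1 %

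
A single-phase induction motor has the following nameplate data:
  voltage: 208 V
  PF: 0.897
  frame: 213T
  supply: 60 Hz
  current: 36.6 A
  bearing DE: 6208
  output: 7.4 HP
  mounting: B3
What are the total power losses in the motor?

P_in = V·I·cosφ = 208×36.6×0.897 = 6829 W
P_out = 7.4×746 = 5520 W
Losses = P_in − P_out = 6829 − 5520 = 1309 W

1310 W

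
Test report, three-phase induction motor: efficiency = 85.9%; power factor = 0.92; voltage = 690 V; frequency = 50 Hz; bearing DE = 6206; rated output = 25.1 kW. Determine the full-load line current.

26.6 A

P_out = 25.1 kW = 25100 W
P_in = P_out / η = 25100 / 0.859 = 29220 W
I_L = P_in / (√3·V_L·cosφ) = 29220 / (1.732 × 690 × 0.92) = 26.6 A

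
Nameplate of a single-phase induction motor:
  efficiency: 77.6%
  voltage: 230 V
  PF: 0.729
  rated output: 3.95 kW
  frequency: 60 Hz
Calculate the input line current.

30.4 A

P_out = 3.95 kW = 3950 W
P_in = P_out / η = 3950 / 0.776 = 5090 W
I = P_in / (V·cosφ) = 5090 / (230 × 0.729) = 30.4 A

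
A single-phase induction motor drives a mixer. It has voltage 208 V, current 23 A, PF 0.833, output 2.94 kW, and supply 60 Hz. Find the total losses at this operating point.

P_in = V·I·cosφ = 208×23×0.833 = 3985 W
P_out = 2940 W
Losses = P_in − P_out = 3985 − 2940 = 1045 W

1.05 kW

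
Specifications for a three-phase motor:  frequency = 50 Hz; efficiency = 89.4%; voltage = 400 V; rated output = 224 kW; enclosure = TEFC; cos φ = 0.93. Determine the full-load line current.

P_out = 224 kW = 224000 W
P_in = P_out / η = 224000 / 0.894 = 250559 W
I_L = P_in / (√3·V_L·cosφ) = 250559 / (1.732 × 400 × 0.93) = 389 A

389 A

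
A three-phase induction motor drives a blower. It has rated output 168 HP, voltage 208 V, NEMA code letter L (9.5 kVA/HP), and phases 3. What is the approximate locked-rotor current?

4430 A

S_LR = 9.5 × 168 = 1596 kVA
I_LR = S_LR/(√3·V_L) = 1596000/(1.732×208) = 4430 A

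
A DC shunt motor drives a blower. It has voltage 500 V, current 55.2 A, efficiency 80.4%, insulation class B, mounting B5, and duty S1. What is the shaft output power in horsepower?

29.7 HP

P_in = V·I = 500 × 55.2 = 27600 W
P_out = η·P_in = 0.804 × 27600 = 22190 W
= 22190/746 = 29.7 HP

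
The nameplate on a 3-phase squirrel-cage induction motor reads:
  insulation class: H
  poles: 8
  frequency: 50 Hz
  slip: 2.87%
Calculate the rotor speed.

728 rpm

n_s = 120f/p = 120×50/8 = 750 rpm
n = n_s(1 − s) = 750 × (1 − 0.0287) = 728 rpm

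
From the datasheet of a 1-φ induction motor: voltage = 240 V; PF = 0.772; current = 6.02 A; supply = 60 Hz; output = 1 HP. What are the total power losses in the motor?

369 W

P_in = V·I·cosφ = 240×6.02×0.772 = 1115 W
P_out = 1×746 = 746 W
Losses = P_in − P_out = 1115 − 746 = 369 W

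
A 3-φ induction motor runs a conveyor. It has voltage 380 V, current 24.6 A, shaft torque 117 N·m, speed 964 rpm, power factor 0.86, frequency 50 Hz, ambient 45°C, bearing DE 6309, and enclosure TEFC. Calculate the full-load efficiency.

84.8 %

ω = 2π × 964/60 = 100.9 rad/s; P_out = τω = 117 × 100.9 = 11805 W
P_in = √3·V_L·I_L·cosφ = 1.732 × 380 × 24.6 × 0.86 = 13924 W
η = P_out / P_in = 11805 / 13924 = 0.848 = 84.8%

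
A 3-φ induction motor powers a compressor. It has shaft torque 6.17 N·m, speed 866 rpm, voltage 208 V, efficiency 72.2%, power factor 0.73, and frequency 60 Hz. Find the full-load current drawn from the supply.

2.95 A

ω = 2π×866/60 = 90.69 rad/s; P_out = τω = 6.17 × 90.69 = 560 W
P_in = P_out / η = 560 / 0.722 = 776 W
I_L = P_in / (√3·V_L·cosφ) = 776 / (1.732 × 208 × 0.73) = 2.95 A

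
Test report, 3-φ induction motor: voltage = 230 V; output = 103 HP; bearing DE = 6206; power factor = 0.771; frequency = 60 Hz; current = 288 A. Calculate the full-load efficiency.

P_out = 103 × 746 = 76838 W
P_in = √3·V_L·I_L·cosφ = 1.732 × 230 × 288 × 0.771 = 88455 W
η = P_out / P_in = 76838 / 88455 = 0.869 = 86.9%

86.9 %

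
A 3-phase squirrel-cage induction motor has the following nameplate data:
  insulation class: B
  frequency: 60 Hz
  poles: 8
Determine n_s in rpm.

900 rpm

n_s = 120f/p = 120×60/8 = 900 rpm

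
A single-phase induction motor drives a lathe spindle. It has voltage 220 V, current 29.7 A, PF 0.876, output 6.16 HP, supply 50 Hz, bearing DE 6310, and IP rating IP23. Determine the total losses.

P_in = V·I·cosφ = 220×29.7×0.876 = 5724 W
P_out = 6.16×746 = 4595 W
Losses = P_in − P_out = 5724 − 4595 = 1129 W

1.13 kW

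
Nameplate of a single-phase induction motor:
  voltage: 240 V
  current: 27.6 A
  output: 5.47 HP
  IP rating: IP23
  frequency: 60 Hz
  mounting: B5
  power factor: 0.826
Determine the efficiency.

74.6 %

P_out = 5.47 × 746 = 4081 W
P_in = V·I·cosφ = 240 × 27.6 × 0.826 = 5471 W
η = P_out / P_in = 4081 / 5471 = 0.746 = 74.6%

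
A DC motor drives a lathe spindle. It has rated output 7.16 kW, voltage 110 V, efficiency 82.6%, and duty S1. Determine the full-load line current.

P_out = 7.16 kW = 7160 W
P_in = P_out / η = 7160 / 0.826 = 8668 W
I = P_in / V = 8668 / 110 = 78.8 A

78.8 A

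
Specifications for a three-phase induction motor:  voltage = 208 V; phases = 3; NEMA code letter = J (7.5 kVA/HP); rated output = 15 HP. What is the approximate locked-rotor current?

S_LR = 7.5 × 15 = 112.5 kVA
I_LR = S_LR/(√3·V_L) = 112500/(1.732×208) = 312 A

312 A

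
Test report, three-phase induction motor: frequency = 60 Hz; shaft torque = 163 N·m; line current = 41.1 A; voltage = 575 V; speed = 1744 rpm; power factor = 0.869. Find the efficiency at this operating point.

ω = 2π × 1744/60 = 182.6 rad/s; P_out = τω = 163 × 182.6 = 29764 W
P_in = √3·V_L·I_L·cosφ = 1.732 × 575 × 41.1 × 0.869 = 35569 W
η = P_out / P_in = 29764 / 35569 = 0.837 = 83.7%

83.7 %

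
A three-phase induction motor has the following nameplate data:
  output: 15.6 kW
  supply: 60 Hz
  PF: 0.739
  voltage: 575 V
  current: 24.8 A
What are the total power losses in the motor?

2650 W

P_in = √3·V·I·cosφ = 1.732×575×24.8×0.739 = 18252 W
P_out = 15600 W
Losses = P_in − P_out = 18252 − 15600 = 2652 W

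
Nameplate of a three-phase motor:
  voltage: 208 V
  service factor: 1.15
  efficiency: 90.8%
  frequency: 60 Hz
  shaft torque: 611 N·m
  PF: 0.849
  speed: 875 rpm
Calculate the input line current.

ω = 2π×875/60 = 91.63 rad/s; P_out = τω = 611 × 91.63 = 55986 W
P_in = P_out / η = 55986 / 0.908 = 61659 W
I_L = P_in / (√3·V_L·cosφ) = 61659 / (1.732 × 208 × 0.849) = 202 A

202 A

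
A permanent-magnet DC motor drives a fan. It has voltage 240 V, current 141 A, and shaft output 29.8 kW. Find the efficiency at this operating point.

P_out = 29.8 kW = 29800 W
P_in = V·I = 240 × 141 = 33840 W
η = P_out / P_in = 29800 / 33840 = 0.881 = 88.1%

88.1 %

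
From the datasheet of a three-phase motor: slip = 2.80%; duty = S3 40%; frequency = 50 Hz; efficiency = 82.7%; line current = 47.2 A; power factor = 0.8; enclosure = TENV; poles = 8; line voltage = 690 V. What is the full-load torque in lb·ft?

P_in = √3·V·I·cosφ = 1.732 × 690 × 47.2 × 0.8 = 45126 W
P_out = η·P_in = 0.827 × 45126 = 37319 W
n_s = 120×50/8 = 750 rpm; n = 750×(1−0.028) = 729 rpm
ω = 2π×729/60 = 76.34 rad/s
τ = P_out/ω = 37319/76.34 = 488.9 N·m
In lb·ft: 488.9/1.356 = 361 lb·ft

361 lb·ft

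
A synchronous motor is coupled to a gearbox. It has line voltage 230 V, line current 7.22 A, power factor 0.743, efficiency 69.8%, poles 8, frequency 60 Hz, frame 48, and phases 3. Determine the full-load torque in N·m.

15.8 N·m

P_in = √3·V·I·cosφ = 1.732 × 230 × 7.22 × 0.743 = 2137 W
P_out = η·P_in = 0.698 × 2137 = 1492 W
n = n_s = 120×60/8 = 900 rpm (synchronous)
ω = 2π×900/60 = 94.25 rad/s
τ = P_out/ω = 1492/94.25 = 15.8 N·m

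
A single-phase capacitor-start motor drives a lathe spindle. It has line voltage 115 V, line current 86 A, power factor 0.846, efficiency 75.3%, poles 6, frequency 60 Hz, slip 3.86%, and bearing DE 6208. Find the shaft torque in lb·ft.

P_in = V·I·cosφ = 115 × 86 × 0.846 = 8367 W
P_out = η·P_in = 0.753 × 8367 = 6300 W
n_s = 120×60/6 = 1200 rpm; n = 1200×(1−0.0386) = 1154 rpm
ω = 2π×1154/60 = 120.8 rad/s
τ = P_out/ω = 6300/120.8 = 52.15 N·m
In lb·ft: 52.15/1.356 = 38.5 lb·ft

38.5 lb·ft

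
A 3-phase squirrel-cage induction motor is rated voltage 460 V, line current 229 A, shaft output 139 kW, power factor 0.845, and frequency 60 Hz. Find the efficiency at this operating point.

P_out = 139 kW = 139000 W
P_in = √3·V_L·I_L·cosφ = 1.732 × 460 × 229 × 0.845 = 154169 W
η = P_out / P_in = 139000 / 154169 = 0.902 = 90.2%

90.2 %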